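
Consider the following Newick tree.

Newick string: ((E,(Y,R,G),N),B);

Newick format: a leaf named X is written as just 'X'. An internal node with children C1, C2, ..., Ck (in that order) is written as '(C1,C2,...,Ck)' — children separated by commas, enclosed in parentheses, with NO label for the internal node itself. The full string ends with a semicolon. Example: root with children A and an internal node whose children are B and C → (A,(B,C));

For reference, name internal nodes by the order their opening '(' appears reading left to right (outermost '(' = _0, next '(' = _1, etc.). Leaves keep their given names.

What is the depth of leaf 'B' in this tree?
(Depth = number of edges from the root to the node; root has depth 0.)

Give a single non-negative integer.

Newick: ((E,(Y,R,G),N),B);
Naming internals by '(' encounter order: outermost '(' = _0, next = _1, ...
Query node: B
Path from root: _0 -> B
Depth of B: 1 (number of edges from root)

Answer: 1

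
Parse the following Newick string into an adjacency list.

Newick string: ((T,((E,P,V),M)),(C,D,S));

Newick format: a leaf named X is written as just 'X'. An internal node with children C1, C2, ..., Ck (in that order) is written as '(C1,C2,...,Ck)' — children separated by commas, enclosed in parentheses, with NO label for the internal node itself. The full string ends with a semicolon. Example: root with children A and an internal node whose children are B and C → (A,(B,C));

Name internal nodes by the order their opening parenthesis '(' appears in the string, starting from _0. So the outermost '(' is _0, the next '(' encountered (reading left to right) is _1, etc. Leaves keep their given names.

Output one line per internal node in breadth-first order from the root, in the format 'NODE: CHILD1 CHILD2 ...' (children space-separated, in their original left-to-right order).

Answer: _0: _1 _4
_1: T _2
_4: C D S
_2: _3 M
_3: E P V

Derivation:
Input: ((T,((E,P,V),M)),(C,D,S));
Scanning left-to-right, naming '(' by encounter order:
  pos 0: '(' -> open internal node _0 (depth 1)
  pos 1: '(' -> open internal node _1 (depth 2)
  pos 4: '(' -> open internal node _2 (depth 3)
  pos 5: '(' -> open internal node _3 (depth 4)
  pos 11: ')' -> close internal node _3 (now at depth 3)
  pos 14: ')' -> close internal node _2 (now at depth 2)
  pos 15: ')' -> close internal node _1 (now at depth 1)
  pos 17: '(' -> open internal node _4 (depth 2)
  pos 23: ')' -> close internal node _4 (now at depth 1)
  pos 24: ')' -> close internal node _0 (now at depth 0)
Total internal nodes: 5
BFS adjacency from root:
  _0: _1 _4
  _1: T _2
  _4: C D S
  _2: _3 M
  _3: E P V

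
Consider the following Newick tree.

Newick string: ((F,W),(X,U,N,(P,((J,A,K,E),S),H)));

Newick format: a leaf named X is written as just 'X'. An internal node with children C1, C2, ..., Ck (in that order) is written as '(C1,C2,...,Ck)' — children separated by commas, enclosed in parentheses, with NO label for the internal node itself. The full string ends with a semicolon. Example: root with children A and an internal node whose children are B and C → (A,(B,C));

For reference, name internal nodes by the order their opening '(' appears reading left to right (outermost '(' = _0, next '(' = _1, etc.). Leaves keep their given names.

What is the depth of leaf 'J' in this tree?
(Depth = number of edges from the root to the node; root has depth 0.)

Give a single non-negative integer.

Newick: ((F,W),(X,U,N,(P,((J,A,K,E),S),H)));
Naming internals by '(' encounter order: outermost '(' = _0, next = _1, ...
Query node: J
Path from root: _0 -> _2 -> _3 -> _4 -> _5 -> J
Depth of J: 5 (number of edges from root)

Answer: 5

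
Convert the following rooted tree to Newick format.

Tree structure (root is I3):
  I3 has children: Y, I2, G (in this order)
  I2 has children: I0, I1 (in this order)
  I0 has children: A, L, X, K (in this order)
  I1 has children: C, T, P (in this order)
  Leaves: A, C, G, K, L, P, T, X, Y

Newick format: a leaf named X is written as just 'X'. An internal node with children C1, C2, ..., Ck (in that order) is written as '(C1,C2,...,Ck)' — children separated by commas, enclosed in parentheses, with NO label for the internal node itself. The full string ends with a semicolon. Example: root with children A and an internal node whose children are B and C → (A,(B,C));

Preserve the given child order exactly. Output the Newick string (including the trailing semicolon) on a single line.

internal I3 with children ['Y', 'I2', 'G']
  leaf 'Y' → 'Y'
  internal I2 with children ['I0', 'I1']
    internal I0 with children ['A', 'L', 'X', 'K']
      leaf 'A' → 'A'
      leaf 'L' → 'L'
      leaf 'X' → 'X'
      leaf 'K' → 'K'
    → '(A,L,X,K)'
    internal I1 with children ['C', 'T', 'P']
      leaf 'C' → 'C'
      leaf 'T' → 'T'
      leaf 'P' → 'P'
    → '(C,T,P)'
  → '((A,L,X,K),(C,T,P))'
  leaf 'G' → 'G'
→ '(Y,((A,L,X,K),(C,T,P)),G)'
Final: (Y,((A,L,X,K),(C,T,P)),G);

Answer: (Y,((A,L,X,K),(C,T,P)),G);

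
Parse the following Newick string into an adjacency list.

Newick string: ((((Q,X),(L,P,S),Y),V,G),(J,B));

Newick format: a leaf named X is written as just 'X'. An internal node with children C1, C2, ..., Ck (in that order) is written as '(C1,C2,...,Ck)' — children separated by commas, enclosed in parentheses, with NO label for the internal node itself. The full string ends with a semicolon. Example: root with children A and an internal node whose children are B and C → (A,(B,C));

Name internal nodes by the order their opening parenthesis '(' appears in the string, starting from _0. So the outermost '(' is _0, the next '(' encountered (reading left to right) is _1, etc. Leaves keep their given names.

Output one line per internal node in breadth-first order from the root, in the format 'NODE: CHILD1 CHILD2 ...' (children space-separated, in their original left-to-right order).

Answer: _0: _1 _5
_1: _2 V G
_5: J B
_2: _3 _4 Y
_3: Q X
_4: L P S

Derivation:
Input: ((((Q,X),(L,P,S),Y),V,G),(J,B));
Scanning left-to-right, naming '(' by encounter order:
  pos 0: '(' -> open internal node _0 (depth 1)
  pos 1: '(' -> open internal node _1 (depth 2)
  pos 2: '(' -> open internal node _2 (depth 3)
  pos 3: '(' -> open internal node _3 (depth 4)
  pos 7: ')' -> close internal node _3 (now at depth 3)
  pos 9: '(' -> open internal node _4 (depth 4)
  pos 15: ')' -> close internal node _4 (now at depth 3)
  pos 18: ')' -> close internal node _2 (now at depth 2)
  pos 23: ')' -> close internal node _1 (now at depth 1)
  pos 25: '(' -> open internal node _5 (depth 2)
  pos 29: ')' -> close internal node _5 (now at depth 1)
  pos 30: ')' -> close internal node _0 (now at depth 0)
Total internal nodes: 6
BFS adjacency from root:
  _0: _1 _5
  _1: _2 V G
  _5: J B
  _2: _3 _4 Y
  _3: Q X
  _4: L P S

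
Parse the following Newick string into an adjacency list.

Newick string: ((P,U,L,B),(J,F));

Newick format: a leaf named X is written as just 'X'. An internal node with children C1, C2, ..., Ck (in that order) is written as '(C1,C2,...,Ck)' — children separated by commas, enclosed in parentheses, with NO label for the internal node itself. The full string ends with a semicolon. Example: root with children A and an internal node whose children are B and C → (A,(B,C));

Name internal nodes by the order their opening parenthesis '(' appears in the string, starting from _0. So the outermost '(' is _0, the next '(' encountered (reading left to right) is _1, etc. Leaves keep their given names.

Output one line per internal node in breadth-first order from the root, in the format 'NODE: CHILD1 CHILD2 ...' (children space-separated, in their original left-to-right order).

Answer: _0: _1 _2
_1: P U L B
_2: J F

Derivation:
Input: ((P,U,L,B),(J,F));
Scanning left-to-right, naming '(' by encounter order:
  pos 0: '(' -> open internal node _0 (depth 1)
  pos 1: '(' -> open internal node _1 (depth 2)
  pos 9: ')' -> close internal node _1 (now at depth 1)
  pos 11: '(' -> open internal node _2 (depth 2)
  pos 15: ')' -> close internal node _2 (now at depth 1)
  pos 16: ')' -> close internal node _0 (now at depth 0)
Total internal nodes: 3
BFS adjacency from root:
  _0: _1 _2
  _1: P U L B
  _2: J F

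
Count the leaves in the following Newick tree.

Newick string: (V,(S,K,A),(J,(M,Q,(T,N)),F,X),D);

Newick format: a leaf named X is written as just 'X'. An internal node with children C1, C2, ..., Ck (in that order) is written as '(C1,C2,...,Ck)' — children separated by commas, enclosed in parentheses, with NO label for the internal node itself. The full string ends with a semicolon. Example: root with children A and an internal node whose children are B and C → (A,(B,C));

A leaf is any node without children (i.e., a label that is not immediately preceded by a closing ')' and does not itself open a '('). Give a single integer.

Answer: 12

Derivation:
Newick: (V,(S,K,A),(J,(M,Q,(T,N)),F,X),D);
Scan left-to-right; a leaf is any maximal label run not followed by '(':
  pos 1: leaf 'V' → count = 1
  pos 4: leaf 'S' → count = 2
  pos 6: leaf 'K' → count = 3
  pos 8: leaf 'A' → count = 4
  pos 12: leaf 'J' → count = 5
  pos 15: leaf 'M' → count = 6
  pos 17: leaf 'Q' → count = 7
  pos 20: leaf 'T' → count = 8
  pos 22: leaf 'N' → count = 9
  pos 26: leaf 'F' → count = 10
  pos 28: leaf 'X' → count = 11
  pos 31: leaf 'D' → count = 12
Total leaves: 12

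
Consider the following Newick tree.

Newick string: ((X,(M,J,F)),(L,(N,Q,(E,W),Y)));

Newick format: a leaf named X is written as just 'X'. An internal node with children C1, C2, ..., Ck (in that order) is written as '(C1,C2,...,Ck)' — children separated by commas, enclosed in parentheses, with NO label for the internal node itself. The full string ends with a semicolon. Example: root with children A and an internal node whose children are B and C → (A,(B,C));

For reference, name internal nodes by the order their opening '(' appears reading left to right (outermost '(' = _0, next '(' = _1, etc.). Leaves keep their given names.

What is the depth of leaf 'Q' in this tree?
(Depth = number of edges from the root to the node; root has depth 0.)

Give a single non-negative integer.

Newick: ((X,(M,J,F)),(L,(N,Q,(E,W),Y)));
Naming internals by '(' encounter order: outermost '(' = _0, next = _1, ...
Query node: Q
Path from root: _0 -> _3 -> _4 -> Q
Depth of Q: 3 (number of edges from root)

Answer: 3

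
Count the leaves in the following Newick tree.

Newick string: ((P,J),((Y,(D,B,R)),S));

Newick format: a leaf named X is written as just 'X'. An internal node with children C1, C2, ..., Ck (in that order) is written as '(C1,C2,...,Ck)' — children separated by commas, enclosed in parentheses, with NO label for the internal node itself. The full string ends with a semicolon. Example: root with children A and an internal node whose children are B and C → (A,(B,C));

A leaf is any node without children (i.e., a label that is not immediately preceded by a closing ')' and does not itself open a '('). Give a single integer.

Answer: 7

Derivation:
Newick: ((P,J),((Y,(D,B,R)),S));
Scan left-to-right; a leaf is any maximal label run not followed by '(':
  pos 2: leaf 'P' → count = 1
  pos 4: leaf 'J' → count = 2
  pos 9: leaf 'Y' → count = 3
  pos 12: leaf 'D' → count = 4
  pos 14: leaf 'B' → count = 5
  pos 16: leaf 'R' → count = 6
  pos 20: leaf 'S' → count = 7
Total leaves: 7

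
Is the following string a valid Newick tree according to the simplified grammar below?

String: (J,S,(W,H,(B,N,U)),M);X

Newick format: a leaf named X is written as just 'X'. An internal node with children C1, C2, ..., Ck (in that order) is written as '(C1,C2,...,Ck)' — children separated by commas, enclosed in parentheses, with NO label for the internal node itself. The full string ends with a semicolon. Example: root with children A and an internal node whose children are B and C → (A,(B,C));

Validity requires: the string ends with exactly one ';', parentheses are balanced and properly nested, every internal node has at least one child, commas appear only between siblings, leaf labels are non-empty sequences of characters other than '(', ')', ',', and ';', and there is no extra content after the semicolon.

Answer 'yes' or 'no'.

Answer: no

Derivation:
Input: (J,S,(W,H,(B,N,U)),M);X
Paren balance: 3 '(' vs 3 ')' OK
Ends with single ';': False
Full parse: FAILS (must end with ;)
Valid: False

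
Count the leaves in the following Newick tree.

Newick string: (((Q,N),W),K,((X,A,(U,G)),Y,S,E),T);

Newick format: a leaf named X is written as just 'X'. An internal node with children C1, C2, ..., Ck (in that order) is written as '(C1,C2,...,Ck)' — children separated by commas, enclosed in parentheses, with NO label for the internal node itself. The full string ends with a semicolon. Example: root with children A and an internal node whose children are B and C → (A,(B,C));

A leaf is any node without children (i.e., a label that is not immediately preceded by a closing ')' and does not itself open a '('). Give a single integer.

Answer: 12

Derivation:
Newick: (((Q,N),W),K,((X,A,(U,G)),Y,S,E),T);
Scan left-to-right; a leaf is any maximal label run not followed by '(':
  pos 3: leaf 'Q' → count = 1
  pos 5: leaf 'N' → count = 2
  pos 8: leaf 'W' → count = 3
  pos 11: leaf 'K' → count = 4
  pos 15: leaf 'X' → count = 5
  pos 17: leaf 'A' → count = 6
  pos 20: leaf 'U' → count = 7
  pos 22: leaf 'G' → count = 8
  pos 26: leaf 'Y' → count = 9
  pos 28: leaf 'S' → count = 10
  pos 30: leaf 'E' → count = 11
  pos 33: leaf 'T' → count = 12
Total leaves: 12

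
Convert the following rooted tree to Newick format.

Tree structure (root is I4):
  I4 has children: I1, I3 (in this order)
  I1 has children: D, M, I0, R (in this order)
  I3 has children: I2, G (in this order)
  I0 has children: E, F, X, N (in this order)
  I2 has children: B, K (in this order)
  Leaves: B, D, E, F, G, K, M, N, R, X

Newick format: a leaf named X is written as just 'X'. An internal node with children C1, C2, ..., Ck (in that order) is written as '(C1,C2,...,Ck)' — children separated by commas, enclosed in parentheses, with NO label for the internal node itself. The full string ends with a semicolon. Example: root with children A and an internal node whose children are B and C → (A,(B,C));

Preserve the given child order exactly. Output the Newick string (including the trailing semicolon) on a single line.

internal I4 with children ['I1', 'I3']
  internal I1 with children ['D', 'M', 'I0', 'R']
    leaf 'D' → 'D'
    leaf 'M' → 'M'
    internal I0 with children ['E', 'F', 'X', 'N']
      leaf 'E' → 'E'
      leaf 'F' → 'F'
      leaf 'X' → 'X'
      leaf 'N' → 'N'
    → '(E,F,X,N)'
    leaf 'R' → 'R'
  → '(D,M,(E,F,X,N),R)'
  internal I3 with children ['I2', 'G']
    internal I2 with children ['B', 'K']
      leaf 'B' → 'B'
      leaf 'K' → 'K'
    → '(B,K)'
    leaf 'G' → 'G'
  → '((B,K),G)'
→ '((D,M,(E,F,X,N),R),((B,K),G))'
Final: ((D,M,(E,F,X,N),R),((B,K),G));

Answer: ((D,M,(E,F,X,N),R),((B,K),G));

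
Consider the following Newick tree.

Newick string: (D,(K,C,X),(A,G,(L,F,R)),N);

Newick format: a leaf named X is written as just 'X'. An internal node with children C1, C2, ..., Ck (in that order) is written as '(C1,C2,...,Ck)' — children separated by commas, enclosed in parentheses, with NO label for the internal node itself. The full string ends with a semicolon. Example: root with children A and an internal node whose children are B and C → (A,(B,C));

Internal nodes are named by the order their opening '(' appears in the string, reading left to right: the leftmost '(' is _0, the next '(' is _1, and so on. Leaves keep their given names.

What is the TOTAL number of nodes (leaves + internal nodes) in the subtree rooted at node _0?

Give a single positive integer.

Answer: 14

Derivation:
Newick: (D,(K,C,X),(A,G,(L,F,R)),N);
Locate _0: it is the '(' at position 0 (the 1st '(' reading left to right).
Query: subtree rooted at _0
_0: subtree_size = 1 + 13
  D: subtree_size = 1 + 0
  _1: subtree_size = 1 + 3
    K: subtree_size = 1 + 0
    C: subtree_size = 1 + 0
    X: subtree_size = 1 + 0
  _2: subtree_size = 1 + 6
    A: subtree_size = 1 + 0
    G: subtree_size = 1 + 0
    _3: subtree_size = 1 + 3
      L: subtree_size = 1 + 0
      F: subtree_size = 1 + 0
      R: subtree_size = 1 + 0
  N: subtree_size = 1 + 0
Total subtree size of _0: 14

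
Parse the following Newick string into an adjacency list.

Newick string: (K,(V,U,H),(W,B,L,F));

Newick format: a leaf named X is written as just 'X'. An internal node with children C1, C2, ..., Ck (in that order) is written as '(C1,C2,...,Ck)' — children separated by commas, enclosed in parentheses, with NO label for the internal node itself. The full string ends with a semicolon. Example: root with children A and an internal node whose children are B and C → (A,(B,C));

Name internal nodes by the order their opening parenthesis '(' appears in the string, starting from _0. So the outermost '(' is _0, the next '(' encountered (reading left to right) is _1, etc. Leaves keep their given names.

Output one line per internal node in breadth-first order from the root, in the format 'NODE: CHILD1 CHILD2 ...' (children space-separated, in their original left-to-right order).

Input: (K,(V,U,H),(W,B,L,F));
Scanning left-to-right, naming '(' by encounter order:
  pos 0: '(' -> open internal node _0 (depth 1)
  pos 3: '(' -> open internal node _1 (depth 2)
  pos 9: ')' -> close internal node _1 (now at depth 1)
  pos 11: '(' -> open internal node _2 (depth 2)
  pos 19: ')' -> close internal node _2 (now at depth 1)
  pos 20: ')' -> close internal node _0 (now at depth 0)
Total internal nodes: 3
BFS adjacency from root:
  _0: K _1 _2
  _1: V U H
  _2: W B L F

Answer: _0: K _1 _2
_1: V U H
_2: W B L F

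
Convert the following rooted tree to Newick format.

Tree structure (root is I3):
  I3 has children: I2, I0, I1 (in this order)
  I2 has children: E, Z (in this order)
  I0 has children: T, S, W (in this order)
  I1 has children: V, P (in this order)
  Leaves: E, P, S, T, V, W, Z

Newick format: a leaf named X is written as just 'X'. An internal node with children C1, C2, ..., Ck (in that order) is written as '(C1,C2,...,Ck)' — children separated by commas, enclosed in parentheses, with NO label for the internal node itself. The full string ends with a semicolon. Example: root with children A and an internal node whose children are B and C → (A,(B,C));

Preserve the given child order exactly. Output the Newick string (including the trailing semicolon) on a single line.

internal I3 with children ['I2', 'I0', 'I1']
  internal I2 with children ['E', 'Z']
    leaf 'E' → 'E'
    leaf 'Z' → 'Z'
  → '(E,Z)'
  internal I0 with children ['T', 'S', 'W']
    leaf 'T' → 'T'
    leaf 'S' → 'S'
    leaf 'W' → 'W'
  → '(T,S,W)'
  internal I1 with children ['V', 'P']
    leaf 'V' → 'V'
    leaf 'P' → 'P'
  → '(V,P)'
→ '((E,Z),(T,S,W),(V,P))'
Final: ((E,Z),(T,S,W),(V,P));

Answer: ((E,Z),(T,S,W),(V,P));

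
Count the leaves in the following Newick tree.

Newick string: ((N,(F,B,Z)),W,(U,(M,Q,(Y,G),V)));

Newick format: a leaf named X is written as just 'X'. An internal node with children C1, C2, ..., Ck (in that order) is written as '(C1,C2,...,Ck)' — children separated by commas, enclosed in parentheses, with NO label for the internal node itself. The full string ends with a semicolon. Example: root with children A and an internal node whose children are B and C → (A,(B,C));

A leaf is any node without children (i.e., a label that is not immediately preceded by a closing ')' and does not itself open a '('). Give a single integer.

Answer: 11

Derivation:
Newick: ((N,(F,B,Z)),W,(U,(M,Q,(Y,G),V)));
Scan left-to-right; a leaf is any maximal label run not followed by '(':
  pos 2: leaf 'N' → count = 1
  pos 5: leaf 'F' → count = 2
  pos 7: leaf 'B' → count = 3
  pos 9: leaf 'Z' → count = 4
  pos 13: leaf 'W' → count = 5
  pos 16: leaf 'U' → count = 6
  pos 19: leaf 'M' → count = 7
  pos 21: leaf 'Q' → count = 8
  pos 24: leaf 'Y' → count = 9
  pos 26: leaf 'G' → count = 10
  pos 29: leaf 'V' → count = 11
Total leaves: 11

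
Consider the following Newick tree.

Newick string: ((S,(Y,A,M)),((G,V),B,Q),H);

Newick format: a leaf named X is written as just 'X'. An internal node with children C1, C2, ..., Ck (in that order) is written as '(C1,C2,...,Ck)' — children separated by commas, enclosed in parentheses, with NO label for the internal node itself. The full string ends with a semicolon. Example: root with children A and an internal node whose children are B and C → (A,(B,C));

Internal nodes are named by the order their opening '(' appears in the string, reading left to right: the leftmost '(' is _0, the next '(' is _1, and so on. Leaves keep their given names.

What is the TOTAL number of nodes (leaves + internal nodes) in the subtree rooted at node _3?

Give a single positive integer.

Newick: ((S,(Y,A,M)),((G,V),B,Q),H);
Locate _3: it is the '(' at position 13 (the 4th '(' reading left to right).
Query: subtree rooted at _3
_3: subtree_size = 1 + 5
  _4: subtree_size = 1 + 2
    G: subtree_size = 1 + 0
    V: subtree_size = 1 + 0
  B: subtree_size = 1 + 0
  Q: subtree_size = 1 + 0
Total subtree size of _3: 6

Answer: 6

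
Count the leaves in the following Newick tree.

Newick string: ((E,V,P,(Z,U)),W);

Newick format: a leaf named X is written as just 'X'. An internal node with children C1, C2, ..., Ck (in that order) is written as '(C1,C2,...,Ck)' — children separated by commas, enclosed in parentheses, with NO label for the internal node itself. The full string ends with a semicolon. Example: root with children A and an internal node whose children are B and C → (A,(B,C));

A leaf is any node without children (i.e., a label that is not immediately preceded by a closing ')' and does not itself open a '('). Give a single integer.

Newick: ((E,V,P,(Z,U)),W);
Scan left-to-right; a leaf is any maximal label run not followed by '(':
  pos 2: leaf 'E' → count = 1
  pos 4: leaf 'V' → count = 2
  pos 6: leaf 'P' → count = 3
  pos 9: leaf 'Z' → count = 4
  pos 11: leaf 'U' → count = 5
  pos 15: leaf 'W' → count = 6
Total leaves: 6

Answer: 6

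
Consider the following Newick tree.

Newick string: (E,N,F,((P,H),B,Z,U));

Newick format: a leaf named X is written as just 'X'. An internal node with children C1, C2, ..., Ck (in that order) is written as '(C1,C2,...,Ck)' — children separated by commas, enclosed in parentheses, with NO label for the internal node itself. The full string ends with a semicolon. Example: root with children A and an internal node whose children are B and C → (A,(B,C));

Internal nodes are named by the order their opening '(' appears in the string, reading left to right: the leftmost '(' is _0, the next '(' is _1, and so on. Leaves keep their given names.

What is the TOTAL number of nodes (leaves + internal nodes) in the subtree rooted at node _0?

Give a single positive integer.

Answer: 11

Derivation:
Newick: (E,N,F,((P,H),B,Z,U));
Locate _0: it is the '(' at position 0 (the 1st '(' reading left to right).
Query: subtree rooted at _0
_0: subtree_size = 1 + 10
  E: subtree_size = 1 + 0
  N: subtree_size = 1 + 0
  F: subtree_size = 1 + 0
  _1: subtree_size = 1 + 6
    _2: subtree_size = 1 + 2
      P: subtree_size = 1 + 0
      H: subtree_size = 1 + 0
    B: subtree_size = 1 + 0
    Z: subtree_size = 1 + 0
    U: subtree_size = 1 + 0
Total subtree size of _0: 11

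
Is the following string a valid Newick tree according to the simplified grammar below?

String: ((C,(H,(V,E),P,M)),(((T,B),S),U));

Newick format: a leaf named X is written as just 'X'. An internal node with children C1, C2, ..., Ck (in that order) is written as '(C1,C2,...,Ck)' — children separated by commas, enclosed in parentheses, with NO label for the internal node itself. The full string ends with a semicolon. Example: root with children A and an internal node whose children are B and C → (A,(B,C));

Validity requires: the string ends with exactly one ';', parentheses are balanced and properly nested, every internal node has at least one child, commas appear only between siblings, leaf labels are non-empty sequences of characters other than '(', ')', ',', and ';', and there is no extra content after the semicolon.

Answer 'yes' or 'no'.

Input: ((C,(H,(V,E),P,M)),(((T,B),S),U));
Paren balance: 7 '(' vs 7 ')' OK
Ends with single ';': True
Full parse: OK
Valid: True

Answer: yes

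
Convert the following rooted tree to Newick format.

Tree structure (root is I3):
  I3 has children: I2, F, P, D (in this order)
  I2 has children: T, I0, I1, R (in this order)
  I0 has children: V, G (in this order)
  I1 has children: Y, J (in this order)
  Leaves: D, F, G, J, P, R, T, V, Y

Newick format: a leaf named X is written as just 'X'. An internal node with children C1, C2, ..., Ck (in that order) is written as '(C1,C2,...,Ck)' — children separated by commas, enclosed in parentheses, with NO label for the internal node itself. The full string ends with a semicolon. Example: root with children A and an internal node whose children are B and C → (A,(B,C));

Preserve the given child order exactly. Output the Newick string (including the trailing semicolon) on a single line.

Answer: ((T,(V,G),(Y,J),R),F,P,D);

Derivation:
internal I3 with children ['I2', 'F', 'P', 'D']
  internal I2 with children ['T', 'I0', 'I1', 'R']
    leaf 'T' → 'T'
    internal I0 with children ['V', 'G']
      leaf 'V' → 'V'
      leaf 'G' → 'G'
    → '(V,G)'
    internal I1 with children ['Y', 'J']
      leaf 'Y' → 'Y'
      leaf 'J' → 'J'
    → '(Y,J)'
    leaf 'R' → 'R'
  → '(T,(V,G),(Y,J),R)'
  leaf 'F' → 'F'
  leaf 'P' → 'P'
  leaf 'D' → 'D'
→ '((T,(V,G),(Y,J),R),F,P,D)'
Final: ((T,(V,G),(Y,J),R),F,P,D);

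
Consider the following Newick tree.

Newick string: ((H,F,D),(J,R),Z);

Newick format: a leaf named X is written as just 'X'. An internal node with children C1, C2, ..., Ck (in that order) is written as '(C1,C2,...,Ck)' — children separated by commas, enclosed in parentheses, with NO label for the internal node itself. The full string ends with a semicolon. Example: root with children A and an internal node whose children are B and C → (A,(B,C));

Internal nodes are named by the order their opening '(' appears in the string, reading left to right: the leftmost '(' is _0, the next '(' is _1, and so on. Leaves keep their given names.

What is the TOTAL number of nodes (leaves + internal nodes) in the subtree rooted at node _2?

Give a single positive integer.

Newick: ((H,F,D),(J,R),Z);
Locate _2: it is the '(' at position 9 (the 3rd '(' reading left to right).
Query: subtree rooted at _2
_2: subtree_size = 1 + 2
  J: subtree_size = 1 + 0
  R: subtree_size = 1 + 0
Total subtree size of _2: 3

Answer: 3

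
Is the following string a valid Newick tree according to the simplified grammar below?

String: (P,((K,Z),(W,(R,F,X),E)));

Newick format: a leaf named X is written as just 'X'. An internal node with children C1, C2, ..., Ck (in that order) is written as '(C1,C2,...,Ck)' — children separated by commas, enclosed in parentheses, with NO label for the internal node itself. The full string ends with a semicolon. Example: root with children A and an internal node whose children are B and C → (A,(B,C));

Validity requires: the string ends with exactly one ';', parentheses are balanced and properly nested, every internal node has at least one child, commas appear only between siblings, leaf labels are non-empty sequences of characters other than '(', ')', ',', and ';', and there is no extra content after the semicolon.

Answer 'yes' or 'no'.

Input: (P,((K,Z),(W,(R,F,X),E)));
Paren balance: 5 '(' vs 5 ')' OK
Ends with single ';': True
Full parse: OK
Valid: True

Answer: yes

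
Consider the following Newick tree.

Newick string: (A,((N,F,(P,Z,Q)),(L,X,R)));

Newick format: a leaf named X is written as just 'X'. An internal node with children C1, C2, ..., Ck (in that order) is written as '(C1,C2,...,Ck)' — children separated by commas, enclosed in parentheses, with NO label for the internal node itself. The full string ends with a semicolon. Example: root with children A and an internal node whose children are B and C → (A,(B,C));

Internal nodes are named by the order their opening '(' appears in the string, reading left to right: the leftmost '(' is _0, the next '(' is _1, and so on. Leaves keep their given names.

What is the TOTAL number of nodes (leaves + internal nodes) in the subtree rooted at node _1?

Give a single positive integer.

Newick: (A,((N,F,(P,Z,Q)),(L,X,R)));
Locate _1: it is the '(' at position 3 (the 2nd '(' reading left to right).
Query: subtree rooted at _1
_1: subtree_size = 1 + 11
  _2: subtree_size = 1 + 6
    N: subtree_size = 1 + 0
    F: subtree_size = 1 + 0
    _3: subtree_size = 1 + 3
      P: subtree_size = 1 + 0
      Z: subtree_size = 1 + 0
      Q: subtree_size = 1 + 0
  _4: subtree_size = 1 + 3
    L: subtree_size = 1 + 0
    X: subtree_size = 1 + 0
    R: subtree_size = 1 + 0
Total subtree size of _1: 12

Answer: 12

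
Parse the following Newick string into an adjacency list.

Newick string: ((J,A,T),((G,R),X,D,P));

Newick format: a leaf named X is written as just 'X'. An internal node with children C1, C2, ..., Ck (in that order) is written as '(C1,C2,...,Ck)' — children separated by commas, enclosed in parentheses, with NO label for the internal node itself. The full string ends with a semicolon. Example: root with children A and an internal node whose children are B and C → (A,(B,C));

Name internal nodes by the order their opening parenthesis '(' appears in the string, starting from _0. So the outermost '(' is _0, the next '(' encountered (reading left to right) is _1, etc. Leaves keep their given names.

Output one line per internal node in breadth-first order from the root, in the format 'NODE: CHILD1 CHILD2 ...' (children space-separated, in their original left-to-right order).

Input: ((J,A,T),((G,R),X,D,P));
Scanning left-to-right, naming '(' by encounter order:
  pos 0: '(' -> open internal node _0 (depth 1)
  pos 1: '(' -> open internal node _1 (depth 2)
  pos 7: ')' -> close internal node _1 (now at depth 1)
  pos 9: '(' -> open internal node _2 (depth 2)
  pos 10: '(' -> open internal node _3 (depth 3)
  pos 14: ')' -> close internal node _3 (now at depth 2)
  pos 21: ')' -> close internal node _2 (now at depth 1)
  pos 22: ')' -> close internal node _0 (now at depth 0)
Total internal nodes: 4
BFS adjacency from root:
  _0: _1 _2
  _1: J A T
  _2: _3 X D P
  _3: G R

Answer: _0: _1 _2
_1: J A T
_2: _3 X D P
_3: G R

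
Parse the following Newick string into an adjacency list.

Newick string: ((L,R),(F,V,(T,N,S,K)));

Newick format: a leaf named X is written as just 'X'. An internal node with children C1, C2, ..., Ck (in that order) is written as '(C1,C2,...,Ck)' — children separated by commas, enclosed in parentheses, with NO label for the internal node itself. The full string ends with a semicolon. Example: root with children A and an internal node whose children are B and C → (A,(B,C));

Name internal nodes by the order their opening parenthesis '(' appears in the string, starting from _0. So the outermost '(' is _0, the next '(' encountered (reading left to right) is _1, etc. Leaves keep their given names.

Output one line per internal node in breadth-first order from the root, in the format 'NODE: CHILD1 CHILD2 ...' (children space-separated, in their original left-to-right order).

Answer: _0: _1 _2
_1: L R
_2: F V _3
_3: T N S K

Derivation:
Input: ((L,R),(F,V,(T,N,S,K)));
Scanning left-to-right, naming '(' by encounter order:
  pos 0: '(' -> open internal node _0 (depth 1)
  pos 1: '(' -> open internal node _1 (depth 2)
  pos 5: ')' -> close internal node _1 (now at depth 1)
  pos 7: '(' -> open internal node _2 (depth 2)
  pos 12: '(' -> open internal node _3 (depth 3)
  pos 20: ')' -> close internal node _3 (now at depth 2)
  pos 21: ')' -> close internal node _2 (now at depth 1)
  pos 22: ')' -> close internal node _0 (now at depth 0)
Total internal nodes: 4
BFS adjacency from root:
  _0: _1 _2
  _1: L R
  _2: F V _3
  _3: T N S K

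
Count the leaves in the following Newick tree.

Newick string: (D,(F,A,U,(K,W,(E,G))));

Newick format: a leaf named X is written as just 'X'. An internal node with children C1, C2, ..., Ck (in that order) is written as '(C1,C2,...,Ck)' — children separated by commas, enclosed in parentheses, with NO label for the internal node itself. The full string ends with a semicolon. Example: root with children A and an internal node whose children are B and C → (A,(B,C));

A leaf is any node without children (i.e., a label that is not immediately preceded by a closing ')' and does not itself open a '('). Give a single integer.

Newick: (D,(F,A,U,(K,W,(E,G))));
Scan left-to-right; a leaf is any maximal label run not followed by '(':
  pos 1: leaf 'D' → count = 1
  pos 4: leaf 'F' → count = 2
  pos 6: leaf 'A' → count = 3
  pos 8: leaf 'U' → count = 4
  pos 11: leaf 'K' → count = 5
  pos 13: leaf 'W' → count = 6
  pos 16: leaf 'E' → count = 7
  pos 18: leaf 'G' → count = 8
Total leaves: 8

Answer: 8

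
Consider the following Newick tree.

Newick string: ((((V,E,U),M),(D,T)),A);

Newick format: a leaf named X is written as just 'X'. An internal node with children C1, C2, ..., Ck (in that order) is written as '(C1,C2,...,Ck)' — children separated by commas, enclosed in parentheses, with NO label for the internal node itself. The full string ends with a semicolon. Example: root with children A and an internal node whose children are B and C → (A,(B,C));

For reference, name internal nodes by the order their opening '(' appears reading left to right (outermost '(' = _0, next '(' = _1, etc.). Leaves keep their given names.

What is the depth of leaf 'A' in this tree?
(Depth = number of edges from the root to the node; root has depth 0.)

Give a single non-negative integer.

Newick: ((((V,E,U),M),(D,T)),A);
Naming internals by '(' encounter order: outermost '(' = _0, next = _1, ...
Query node: A
Path from root: _0 -> A
Depth of A: 1 (number of edges from root)

Answer: 1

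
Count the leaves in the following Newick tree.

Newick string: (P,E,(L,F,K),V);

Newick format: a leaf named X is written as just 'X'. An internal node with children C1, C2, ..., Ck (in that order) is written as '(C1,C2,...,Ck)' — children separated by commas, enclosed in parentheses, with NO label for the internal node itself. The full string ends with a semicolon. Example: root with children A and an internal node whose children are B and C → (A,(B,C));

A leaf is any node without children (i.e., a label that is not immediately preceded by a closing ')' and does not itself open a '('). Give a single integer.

Newick: (P,E,(L,F,K),V);
Scan left-to-right; a leaf is any maximal label run not followed by '(':
  pos 1: leaf 'P' → count = 1
  pos 3: leaf 'E' → count = 2
  pos 6: leaf 'L' → count = 3
  pos 8: leaf 'F' → count = 4
  pos 10: leaf 'K' → count = 5
  pos 13: leaf 'V' → count = 6
Total leaves: 6

Answer: 6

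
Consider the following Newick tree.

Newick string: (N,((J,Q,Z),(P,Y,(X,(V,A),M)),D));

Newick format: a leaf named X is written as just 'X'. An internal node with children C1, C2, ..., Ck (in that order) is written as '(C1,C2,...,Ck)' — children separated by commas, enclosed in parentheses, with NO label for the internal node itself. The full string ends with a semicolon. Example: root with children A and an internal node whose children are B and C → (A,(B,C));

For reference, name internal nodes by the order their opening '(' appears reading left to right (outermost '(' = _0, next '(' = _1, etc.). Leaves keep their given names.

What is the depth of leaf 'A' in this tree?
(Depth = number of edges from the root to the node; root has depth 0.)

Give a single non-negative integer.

Newick: (N,((J,Q,Z),(P,Y,(X,(V,A),M)),D));
Naming internals by '(' encounter order: outermost '(' = _0, next = _1, ...
Query node: A
Path from root: _0 -> _1 -> _3 -> _4 -> _5 -> A
Depth of A: 5 (number of edges from root)

Answer: 5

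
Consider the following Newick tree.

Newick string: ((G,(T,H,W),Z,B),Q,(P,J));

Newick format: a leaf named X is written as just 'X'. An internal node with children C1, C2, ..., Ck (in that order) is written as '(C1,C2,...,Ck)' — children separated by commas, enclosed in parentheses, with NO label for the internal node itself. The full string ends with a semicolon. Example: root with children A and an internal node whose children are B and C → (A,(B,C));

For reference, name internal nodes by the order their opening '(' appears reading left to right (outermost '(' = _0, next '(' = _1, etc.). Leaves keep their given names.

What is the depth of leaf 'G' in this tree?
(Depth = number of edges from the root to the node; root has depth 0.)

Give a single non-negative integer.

Newick: ((G,(T,H,W),Z,B),Q,(P,J));
Naming internals by '(' encounter order: outermost '(' = _0, next = _1, ...
Query node: G
Path from root: _0 -> _1 -> G
Depth of G: 2 (number of edges from root)

Answer: 2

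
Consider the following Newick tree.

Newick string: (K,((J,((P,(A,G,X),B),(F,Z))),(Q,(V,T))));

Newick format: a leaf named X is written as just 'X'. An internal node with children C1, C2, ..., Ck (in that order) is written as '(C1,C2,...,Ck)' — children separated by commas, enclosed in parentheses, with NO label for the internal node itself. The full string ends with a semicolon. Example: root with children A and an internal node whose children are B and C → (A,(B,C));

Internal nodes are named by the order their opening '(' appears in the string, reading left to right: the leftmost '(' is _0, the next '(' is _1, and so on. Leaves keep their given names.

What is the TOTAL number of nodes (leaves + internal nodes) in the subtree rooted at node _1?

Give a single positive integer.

Answer: 19

Derivation:
Newick: (K,((J,((P,(A,G,X),B),(F,Z))),(Q,(V,T))));
Locate _1: it is the '(' at position 3 (the 2nd '(' reading left to right).
Query: subtree rooted at _1
_1: subtree_size = 1 + 18
  _2: subtree_size = 1 + 12
    J: subtree_size = 1 + 0
    _3: subtree_size = 1 + 10
      _4: subtree_size = 1 + 6
        P: subtree_size = 1 + 0
        _5: subtree_size = 1 + 3
          A: subtree_size = 1 + 0
          G: subtree_size = 1 + 0
          X: subtree_size = 1 + 0
        B: subtree_size = 1 + 0
      _6: subtree_size = 1 + 2
        F: subtree_size = 1 + 0
        Z: subtree_size = 1 + 0
  _7: subtree_size = 1 + 4
    Q: subtree_size = 1 + 0
    _8: subtree_size = 1 + 2
      V: subtree_size = 1 + 0
      T: subtree_size = 1 + 0
Total subtree size of _1: 19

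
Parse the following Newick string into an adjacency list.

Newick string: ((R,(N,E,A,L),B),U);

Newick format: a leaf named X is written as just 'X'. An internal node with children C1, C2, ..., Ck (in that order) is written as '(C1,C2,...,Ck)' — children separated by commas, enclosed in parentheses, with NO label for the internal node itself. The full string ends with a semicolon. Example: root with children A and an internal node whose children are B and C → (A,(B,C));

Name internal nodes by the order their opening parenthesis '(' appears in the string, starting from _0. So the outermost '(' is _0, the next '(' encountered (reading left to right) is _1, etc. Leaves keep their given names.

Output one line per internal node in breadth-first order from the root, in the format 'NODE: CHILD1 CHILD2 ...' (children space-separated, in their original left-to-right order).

Input: ((R,(N,E,A,L),B),U);
Scanning left-to-right, naming '(' by encounter order:
  pos 0: '(' -> open internal node _0 (depth 1)
  pos 1: '(' -> open internal node _1 (depth 2)
  pos 4: '(' -> open internal node _2 (depth 3)
  pos 12: ')' -> close internal node _2 (now at depth 2)
  pos 15: ')' -> close internal node _1 (now at depth 1)
  pos 18: ')' -> close internal node _0 (now at depth 0)
Total internal nodes: 3
BFS adjacency from root:
  _0: _1 U
  _1: R _2 B
  _2: N E A L

Answer: _0: _1 U
_1: R _2 B
_2: N E A L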